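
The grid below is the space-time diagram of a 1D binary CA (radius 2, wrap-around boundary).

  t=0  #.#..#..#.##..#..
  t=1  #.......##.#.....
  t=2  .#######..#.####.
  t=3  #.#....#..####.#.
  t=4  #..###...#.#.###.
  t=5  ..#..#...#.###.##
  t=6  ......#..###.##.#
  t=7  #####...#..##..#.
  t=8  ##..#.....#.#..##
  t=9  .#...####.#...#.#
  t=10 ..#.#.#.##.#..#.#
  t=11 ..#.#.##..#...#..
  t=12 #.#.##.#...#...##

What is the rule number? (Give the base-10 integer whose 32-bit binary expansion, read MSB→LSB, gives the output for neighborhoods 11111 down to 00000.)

  [31] ##### => .  t=2,i=3
  [30] ####. => .  t=2,i=6
  [29] ###.# => #  t=3,i=13
  [28] ###.. => #  t=2,i=7
  [27] ##.## => #  t=5,i=14
  [26] ##.#. => #  t=1,i=10
  [25] ##..# => .  t=0,i=12
  [24] ##... => .  t=4,i=6
  [23] #.### => #  t=2,i=12
  [22] #.##. => .  t=0,i=10
  [21] #.#.# => #  t=3,i=0
  [20] #.#.. => .  t=0,i=2
  [19] #..## => #  t=2,i=0
  [18] #..#. => .  t=0,i=4
  [17] #...# => .  t=4,i=7
  [16] #.... => #  t=1,i=2
  [15] .#### => #  t=2,i=2
  [14] .###. => .  t=4,i=4
  [13] .##.# => .  t=1,i=9
  [12] .##.. => #  t=0,i=11
  [11] .#.## => #  t=0,i=9
  [10] .#.#. => .  t=0,i=1
  [9] .#..# => .  t=0,i=3
  [8] .#... => #  t=1,i=1
  [7] ..### => .  t=2,i=1
  [6] ..##. => .  t=1,i=8
  [5] ..#.# => #  t=0,i=0
  [4] ..#.. => .  t=0,i=5
  [3] ...## => #  t=1,i=7
  [2] ...#. => .  t=1,i=16
  [1] ....# => #  t=1,i=6
  [0] ..... => #  t=1,i=3
  bits 00111100101010011001100100101011 = 1017747755

1017747755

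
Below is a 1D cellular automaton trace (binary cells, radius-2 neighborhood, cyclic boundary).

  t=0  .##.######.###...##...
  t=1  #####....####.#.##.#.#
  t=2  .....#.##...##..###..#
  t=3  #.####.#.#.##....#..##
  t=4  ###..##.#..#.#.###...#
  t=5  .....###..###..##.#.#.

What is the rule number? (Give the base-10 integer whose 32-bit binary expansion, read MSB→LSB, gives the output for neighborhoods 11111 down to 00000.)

  [31] ##### => .  t=0,i=6
  [30] ####. => .  t=0,i=8
  [29] ###.# => #  t=0,i=9
  [28] ###.. => .  t=0,i=13
  [27] ##.## => #  t=0,i=3
  [26] ##.#. => #  t=1,i=13
  [25] ##..# => .  t=2,i=14
  [24] ##... => #  t=0,i=14
  [23] #.### => #  t=0,i=4
  [22] #.##. => #  t=1,i=16
  [21] #.#.# => .  t=1,i=14
  [20] #.#.. => .  t=4,i=8
  [19] #..## => .  t=2,i=15
  [18] #..#. => #  t=2,i=20
  [17] #...# => .  t=0,i=15
  [16] #.... => .  t=0,i=20
  [15] .#### => .  t=0,i=5
  [14] .###. => #  t=0,i=12
  [13] .##.# => #  t=0,i=2
  [12] .##.. => .  t=0,i=18
  [11] .#.## => .  t=1,i=15
  [10] .#.#. => #  t=3,i=8
  [9] .#..# => .  t=3,i=18
  [8] .#... => #  t=2,i=0
  [7] ..### => .  t=1,i=9
  [6] ..##. => #  t=0,i=1
  [5] ..#.# => #  t=2,i=5
  [4] ..#.. => #  t=2,i=21
  [3] ...## => #  t=0,i=0
  [2] ...#. => #  t=2,i=4
  [1] ....# => #  t=0,i=21
  [0] ..... => #  t=2,i=2
  bits 00101101110001000110010101111111 = 767845759

767845759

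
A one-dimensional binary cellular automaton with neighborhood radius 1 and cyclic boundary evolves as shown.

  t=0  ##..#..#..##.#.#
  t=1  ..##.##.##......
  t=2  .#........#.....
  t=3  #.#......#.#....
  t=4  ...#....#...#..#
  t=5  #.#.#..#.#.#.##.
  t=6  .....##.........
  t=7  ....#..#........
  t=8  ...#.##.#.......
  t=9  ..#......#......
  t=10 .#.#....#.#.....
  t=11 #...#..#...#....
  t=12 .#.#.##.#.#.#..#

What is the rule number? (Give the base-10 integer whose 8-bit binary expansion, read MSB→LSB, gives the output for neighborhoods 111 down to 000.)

  ### -> .   bit 7 = 0  t=0,i=0
  ##. -> .   bit 6 = 0  t=0,i=1
  #.# -> .   bit 5 = 0  t=0,i=12
  #.. -> #   bit 4 = 1  t=0,i=2
  .## -> .   bit 3 = 0  t=0,i=10
  .#. -> .   bit 2 = 0  t=0,i=4
  ..# -> #   bit 1 = 1  t=0,i=3
  ... -> .   bit 0 = 0  t=1,i=0
  bits 00010010 = 18

18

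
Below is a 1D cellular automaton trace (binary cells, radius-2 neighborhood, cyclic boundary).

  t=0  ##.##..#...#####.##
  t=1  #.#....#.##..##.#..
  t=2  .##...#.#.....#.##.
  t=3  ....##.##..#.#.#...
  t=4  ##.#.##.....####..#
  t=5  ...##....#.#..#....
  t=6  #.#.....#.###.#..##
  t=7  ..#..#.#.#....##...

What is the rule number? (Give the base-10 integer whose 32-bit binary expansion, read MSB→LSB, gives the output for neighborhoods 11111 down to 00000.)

  ##### -> #   bit 31 = 1  t=0,i=13
  ####. -> #   bit 30 = 1  t=0,i=0
  ###.# -> .   bit 29 = 0  t=0,i=1
  ###.. -> .   bit 28 = 0  t=4,i=15
  ##.## -> #   bit 27 = 1  t=0,i=2
  ##.#. -> .   bit 26 = 0  t=1,i=15
  ##..# -> .   bit 25 = 0  t=0,i=5
  ##... -> .   bit 24 = 0  t=2,i=3
  #.### -> .   bit 23 = 0  t=0,i=17
  #.##. -> .   bit 22 = 0  t=0,i=3
  #.#.# -> #   bit 21 = 1  t=3,i=13
  #.#.. -> #   bit 20 = 1  t=1,i=2
  #..## -> .   bit 19 = 0  t=1,i=12
  #..#. -> .   bit 18 = 0  t=0,i=6
  #...# -> #   bit 17 = 1  t=0,i=9
  #.... -> .   bit 16 = 0  t=1,i=4
  .#### -> .   bit 15 = 0  t=0,i=12
  .###. -> .   bit 14 = 0  t=4,i=0
  .##.# -> #   bit 13 = 1  t=1,i=14
  .##.. -> .   bit 12 = 0  t=0,i=4
  .#.## -> #   bit 11 = 1  t=1,i=8
  .#.#. -> #   bit 10 = 1  t=1,i=1
  .#..# -> #   bit 9 = 1  t=1,i=17
  .#... -> .   bit 8 = 0  t=0,i=8
  ..### -> .   bit 7 = 0  t=0,i=11
  ..##. -> .   bit 6 = 0  t=1,i=13
  ..#.# -> .   bit 5 = 0  t=1,i=0
  ..#.. -> #   bit 4 = 1  t=0,i=7
  ...## -> #   bit 3 = 1  t=0,i=10
  ...#. -> #   bit 2 = 1  t=1,i=6
  ....# -> .   bit 1 = 0  t=1,i=5
  ..... -> #   bit 0 = 1  t=2,i=11
  bits 11001000001100100010111000011101 = 3358731805

3358731805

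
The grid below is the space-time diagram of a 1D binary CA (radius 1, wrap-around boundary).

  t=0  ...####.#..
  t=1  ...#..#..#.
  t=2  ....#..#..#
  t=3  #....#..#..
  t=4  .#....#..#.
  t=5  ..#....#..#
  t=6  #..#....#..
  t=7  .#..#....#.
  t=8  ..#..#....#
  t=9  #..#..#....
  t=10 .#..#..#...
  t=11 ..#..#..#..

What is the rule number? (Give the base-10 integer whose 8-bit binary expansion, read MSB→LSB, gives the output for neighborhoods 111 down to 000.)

88

  [7] ### => .  t=0,i=4
  [6] ##. => #  t=0,i=6
  [5] #.# => .  t=0,i=7
  [4] #.. => #  t=0,i=9
  [3] .## => #  t=0,i=3
  [2] .#. => .  t=0,i=8
  [1] ..# => .  t=0,i=2
  [0] ... => .  t=0,i=0
  bits 01011000 = 88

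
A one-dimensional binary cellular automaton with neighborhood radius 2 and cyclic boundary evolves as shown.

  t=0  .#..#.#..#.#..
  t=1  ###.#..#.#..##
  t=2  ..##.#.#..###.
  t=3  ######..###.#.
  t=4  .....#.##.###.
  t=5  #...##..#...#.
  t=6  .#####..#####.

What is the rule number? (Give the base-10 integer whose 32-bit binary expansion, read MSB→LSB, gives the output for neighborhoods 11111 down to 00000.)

  #####|.  b31=0 t=1,i=0
  ####.|.  b30=0 t=1,i=1
  ###.#|#  b29=1 t=1,i=2
  ###..|#  b28=1 t=2,i=12
  ##.##|.  b27=0 t=4,i=9
  ##.#.|#  b26=1 t=1,i=3
  ##..#|.  b25=0 t=3,i=6
  ##...|.  b24=0 t=2,i=13
  #.###|.  b23=0 t=3,i=0
  #.##.|.  b22=0 t=4,i=7
  #.#.#|#  b21=1 t=2,i=5
  #.#..|.  b20=0 t=0,i=6
  #..##|#  b19=1 t=1,i=11
  #..#.|.  b18=0 t=0,i=3
  #...#|#  b17=1 t=0,i=13
  #....|#  b16=1 t=4,i=0
  .####|.  b15=0 t=1,i=13
  .###.|.  b14=0 t=2,i=11
  .##.#|#  b13=1 t=2,i=3
  .##..|#  b12=1 t=5,i=5
  .#.##|.  b11=0 t=3,i=13
  .#.#.|.  b10=0 t=0,i=5
  .#..#|#  b9=1 t=0,i=2
  .#...|#  b8=1 t=0,i=12
  ..###|#  b7=1 t=1,i=12
  ..##.|#  b6=1 t=2,i=2
  ..#.#|#  b5=1 t=0,i=4
  ..#..|#  b4=1 t=0,i=1
  ...##|#  b3=1 t=2,i=1
  ...#.|#  b2=1 t=0,i=0
  ....#|.  b1=0 t=4,i=3
  .....|.  b0=0 t=4,i=1
  bits 00110100001010110011001111111100 = 875246588

875246588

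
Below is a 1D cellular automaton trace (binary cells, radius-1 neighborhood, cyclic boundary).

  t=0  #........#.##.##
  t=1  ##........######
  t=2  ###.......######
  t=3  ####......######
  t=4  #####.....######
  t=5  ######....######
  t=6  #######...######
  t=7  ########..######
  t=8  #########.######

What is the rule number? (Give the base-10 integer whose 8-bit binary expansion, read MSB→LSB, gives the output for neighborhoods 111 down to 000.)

  [7] ### => #  t=0,i=15
  [6] ##. => #  t=0,i=0
  [5] #.# => #  t=0,i=10
  [4] #.. => #  t=0,i=1
  [3] .## => #  t=0,i=11
  [2] .#. => .  t=0,i=9
  [1] ..# => .  t=0,i=8
  [0] ... => .  t=0,i=2
  bits 11111000 = 248

248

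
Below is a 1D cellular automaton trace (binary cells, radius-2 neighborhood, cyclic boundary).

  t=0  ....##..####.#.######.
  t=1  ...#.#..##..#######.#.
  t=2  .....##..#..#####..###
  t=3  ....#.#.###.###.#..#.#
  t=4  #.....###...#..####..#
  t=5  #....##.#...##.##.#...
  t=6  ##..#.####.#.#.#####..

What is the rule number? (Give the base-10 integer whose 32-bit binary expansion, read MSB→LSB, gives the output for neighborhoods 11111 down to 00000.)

2499066776

  nb #####: next=#  (t=0,i=17, bit31=1)
  nb ####.: next=.  (t=0,i=10, bit30=0)
  nb ###.#: next=.  (t=0,i=11, bit29=0)
  nb ###..: next=#  (t=0,i=20, bit28=1)
  nb ##.##: next=.  (t=3,i=11, bit27=0)
  nb ##.#.: next=#  (t=0,i=12, bit26=1)
  nb ##..#: next=.  (t=0,i=6, bit25=0)
  nb ##...: next=.  (t=0,i=21, bit24=0)
  nb #.###: next=#  (t=0,i=15, bit23=1)
  nb #.##.: next=#  (t=5,i=15, bit22=1)
  nb #.#.#: next=#  (t=0,i=13, bit21=1)
  nb #.#..: next=#  (t=1,i=5, bit20=1)
  nb #..##: next=.  (t=0,i=7, bit19=0)
  nb #..#.: next=#  (t=2,i=8, bit18=1)
  nb #...#: next=.  (t=4,i=10, bit17=0)
  nb #....: next=.  (t=0,i=0, bit16=0)
  nb .####: next=#  (t=0,i=9, bit15=1)
  nb .###.: next=.  (t=2,i=20, bit14=0)
  nb .##.#: next=#  (t=5,i=6, bit13=1)
  nb .##..: next=#  (t=0,i=5, bit12=1)
  nb .#.##: next=#  (t=0,i=14, bit11=1)
  nb .#.#.: next=.  (t=1,i=4, bit10=0)
  nb .#..#: next=#  (t=1,i=6, bit9=1)
  nb .#...: next=#  (t=1,i=21, bit8=1)
  nb ..###: next=#  (t=0,i=8, bit7=1)
  nb ..##.: next=.  (t=0,i=4, bit6=0)
  nb ..#.#: next=.  (t=1,i=3, bit5=0)
  nb ..#..: next=#  (t=2,i=9, bit4=1)
  nb ...##: next=#  (t=0,i=3, bit3=1)
  nb ...#.: next=.  (t=1,i=2, bit2=0)
  nb ....#: next=.  (t=0,i=2, bit1=0)
  nb .....: next=.  (t=0,i=1, bit0=0)
  bits 10010100111101001011101110011000 = 2499066776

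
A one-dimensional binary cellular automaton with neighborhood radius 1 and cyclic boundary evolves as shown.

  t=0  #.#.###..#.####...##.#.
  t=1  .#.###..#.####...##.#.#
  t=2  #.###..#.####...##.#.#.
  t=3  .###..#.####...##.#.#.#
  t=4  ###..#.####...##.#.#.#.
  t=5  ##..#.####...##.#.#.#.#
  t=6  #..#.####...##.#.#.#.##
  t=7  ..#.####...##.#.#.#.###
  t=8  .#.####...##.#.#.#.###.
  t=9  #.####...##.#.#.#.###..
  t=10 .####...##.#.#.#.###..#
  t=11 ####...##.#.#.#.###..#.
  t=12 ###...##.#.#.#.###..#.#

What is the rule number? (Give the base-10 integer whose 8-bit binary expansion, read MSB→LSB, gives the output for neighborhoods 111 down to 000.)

  ### -> #   bit 7 = 1  t=0,i=5
  ##. -> .   bit 6 = 0  t=0,i=6
  #.# -> #   bit 5 = 1  t=0,i=1
  #.. -> .   bit 4 = 0  t=0,i=7
  .## -> #   bit 3 = 1  t=0,i=4
  .#. -> .   bit 2 = 0  t=0,i=0
  ..# -> #   bit 1 = 1  t=0,i=8
  ... -> .   bit 0 = 0  t=0,i=16
  bits 10101010 = 170

170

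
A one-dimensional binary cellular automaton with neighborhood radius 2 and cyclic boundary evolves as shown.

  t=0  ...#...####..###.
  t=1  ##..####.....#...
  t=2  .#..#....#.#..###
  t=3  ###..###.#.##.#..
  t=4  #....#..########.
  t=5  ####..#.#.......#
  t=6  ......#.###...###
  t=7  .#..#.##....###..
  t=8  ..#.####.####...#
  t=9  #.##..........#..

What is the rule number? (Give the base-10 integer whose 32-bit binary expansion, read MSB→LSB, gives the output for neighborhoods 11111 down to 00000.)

74660778

  nb #####: next=.  (t=4,i=10, bit31=0)
  nb ####.: next=.  (t=0,i=9, bit30=0)
  nb ###.#: next=.  (t=2,i=16, bit29=0)
  nb ###..: next=.  (t=0,i=10, bit28=0)
  nb ##.##: next=.  (t=8,i=8, bit27=0)
  nb ##.#.: next=#  (t=2,i=0, bit26=1)
  nb ##..#: next=.  (t=0,i=11, bit25=0)
  nb ##...: next=.  (t=0,i=16, bit24=0)
  nb #.###: next=.  (t=6,i=8, bit23=0)
  nb #.##.: next=#  (t=3,i=11, bit22=1)
  nb #.#.#: next=#  (t=3,i=9, bit21=1)
  nb #.#..: next=#  (t=2,i=1, bit20=1)
  nb #..##: next=.  (t=0,i=12, bit19=0)
  nb #..#.: next=.  (t=2,i=3, bit18=0)
  nb #...#: next=#  (t=0,i=5, bit17=1)
  nb #....: next=#  (t=0,i=0, bit16=1)
  nb .####: next=.  (t=0,i=8, bit15=0)
  nb .###.: next=.  (t=0,i=14, bit14=0)
  nb .##.#: next=#  (t=3,i=12, bit13=1)
  nb .##..: next=#  (t=1,i=1, bit12=1)
  nb .#.##: next=#  (t=3,i=10, bit11=1)
  nb .#.#.: next=.  (t=2,i=10, bit10=0)
  nb .#..#: next=#  (t=2,i=2, bit9=1)
  nb .#...: next=#  (t=0,i=4, bit8=1)
  nb ..###: next=#  (t=0,i=7, bit7=1)
  nb ..##.: next=.  (t=1,i=0, bit6=0)
  nb ..#.#: next=#  (t=2,i=9, bit5=1)
  nb ..#..: next=.  (t=0,i=3, bit4=0)
  nb ...##: next=#  (t=0,i=6, bit3=1)
  nb ...#.: next=.  (t=0,i=2, bit2=0)
  nb ....#: next=#  (t=0,i=1, bit1=1)
  nb .....: next=.  (t=1,i=10, bit0=0)
  bits 00000100011100110011101110101010 = 74660778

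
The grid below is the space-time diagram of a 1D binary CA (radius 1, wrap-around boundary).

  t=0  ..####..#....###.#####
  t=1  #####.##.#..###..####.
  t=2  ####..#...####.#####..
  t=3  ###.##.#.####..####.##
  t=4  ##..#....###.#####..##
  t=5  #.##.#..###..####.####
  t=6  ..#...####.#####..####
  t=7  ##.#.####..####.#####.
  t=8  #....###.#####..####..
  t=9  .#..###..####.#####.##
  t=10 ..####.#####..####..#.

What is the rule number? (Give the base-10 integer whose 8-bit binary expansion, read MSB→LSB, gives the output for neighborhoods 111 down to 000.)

154

  ###|#  b7=1 t=0,i=3
  ##.|.  b6=0 t=0,i=5
  #.#|.  b5=0 t=0,i=16
  #..|#  b4=1 t=0,i=0
  .##|#  b3=1 t=0,i=2
  .#.|.  b2=0 t=0,i=8
  ..#|#  b1=1 t=0,i=1
  ...|.  b0=0 t=0,i=10
  bits 10011010 = 154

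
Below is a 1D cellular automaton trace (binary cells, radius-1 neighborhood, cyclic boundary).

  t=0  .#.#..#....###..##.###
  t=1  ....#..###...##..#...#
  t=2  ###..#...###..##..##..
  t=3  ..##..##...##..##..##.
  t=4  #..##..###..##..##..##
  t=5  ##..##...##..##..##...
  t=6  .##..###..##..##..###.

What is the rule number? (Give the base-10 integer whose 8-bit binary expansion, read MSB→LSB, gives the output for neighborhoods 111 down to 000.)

81

  ### -> .   bit 7 = 0  t=0,i=12
  ##. -> #   bit 6 = 1  t=0,i=13
  #.# -> .   bit 5 = 0  t=0,i=0
  #.. -> #   bit 4 = 1  t=0,i=4
  .## -> .   bit 3 = 0  t=0,i=11
  .#. -> .   bit 2 = 0  t=0,i=1
  ..# -> .   bit 1 = 0  t=0,i=5
  ... -> #   bit 0 = 1  t=0,i=8
  bits 01010001 = 81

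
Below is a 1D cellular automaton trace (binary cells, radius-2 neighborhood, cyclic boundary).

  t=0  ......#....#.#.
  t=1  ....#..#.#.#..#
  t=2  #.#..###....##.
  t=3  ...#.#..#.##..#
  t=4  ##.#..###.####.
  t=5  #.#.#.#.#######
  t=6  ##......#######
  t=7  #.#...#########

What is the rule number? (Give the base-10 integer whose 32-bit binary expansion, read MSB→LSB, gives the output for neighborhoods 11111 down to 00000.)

  ##### -> #   bit 31 = 1  t=5,i=10
  ####. -> #   bit 30 = 1  t=4,i=12
  ###.# -> #   bit 29 = 1  t=4,i=8
  ###.. -> .   bit 28 = 0  t=2,i=7
  ##.## -> #   bit 27 = 1  t=4,i=9
  ##.#. -> #   bit 26 = 1  t=2,i=14
  ##..# -> #   bit 25 = 1  t=3,i=12
  ##... -> #   bit 24 = 1  t=2,i=8
  #.### -> #   bit 23 = 1  t=4,i=10
  #.##. -> #   bit 22 = 1  t=3,i=10
  #.#.# -> .   bit 21 = 0  t=1,i=9
  #.#.. -> .   bit 20 = 0  t=0,i=13
  #..## -> .   bit 19 = 0  t=2,i=4
  #..#. -> #   bit 18 = 1  t=1,i=6
  #...# -> #   bit 17 = 1  t=3,i=1
  #.... -> .   bit 16 = 0  t=0,i=0
  .#### -> #   bit 15 = 1  t=4,i=11
  .###. -> .   bit 14 = 0  t=2,i=6
  .##.# -> .   bit 13 = 0  t=2,i=13
  .##.. -> #   bit 12 = 1  t=3,i=11
  .#.## -> .   bit 11 = 0  t=3,i=9
  .#.#. -> .   bit 10 = 0  t=0,i=12
  .#..# -> #   bit 9 = 1  t=1,i=5
  .#... -> #   bit 8 = 1  t=0,i=7
  ..### -> #   bit 7 = 1  t=2,i=5
  ..##. -> .   bit 6 = 0  t=2,i=12
  ..#.# -> #   bit 5 = 1  t=0,i=11
  ..#.. -> .   bit 4 = 0  t=0,i=6
  ...## -> #   bit 3 = 1  t=2,i=11
  ...#. -> .   bit 2 = 0  t=0,i=5
  ....# -> #   bit 1 = 1  t=0,i=4
  ..... -> .   bit 0 = 0  t=0,i=1
  bits 11101111110001101001001110101010 = 4022768554

4022768554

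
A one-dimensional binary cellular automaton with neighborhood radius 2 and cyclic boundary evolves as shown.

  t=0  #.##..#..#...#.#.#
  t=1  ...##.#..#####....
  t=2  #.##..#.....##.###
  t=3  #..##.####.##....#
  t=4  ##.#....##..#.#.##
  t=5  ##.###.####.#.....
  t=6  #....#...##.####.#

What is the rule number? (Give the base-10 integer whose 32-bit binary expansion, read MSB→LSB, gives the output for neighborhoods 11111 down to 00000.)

  nb #####: next=.  (t=1,i=11, bit31=0)
  nb ####.: next=#  (t=1,i=12, bit30=1)
  nb ###.#: next=#  (t=2,i=0, bit29=1)
  nb ###..: next=#  (t=1,i=13, bit28=1)
  nb ##.##: next=.  (t=0,i=1, bit27=0)
  nb ##.#.: next=.  (t=1,i=5, bit26=0)
  nb ##..#: next=#  (t=0,i=4, bit25=1)
  nb ##...: next=.  (t=1,i=14, bit24=0)
  nb #.###: next=.  (t=2,i=15, bit23=0)
  nb #.##.: next=.  (t=0,i=2, bit22=0)
  nb #.#.#: next=.  (t=0,i=15, bit21=0)
  nb #.#..: next=#  (t=1,i=6, bit20=1)
  nb #..##: next=.  (t=1,i=8, bit19=0)
  nb #..#.: next=.  (t=0,i=5, bit18=0)
  nb #...#: next=#  (t=0,i=11, bit17=1)
  nb #....: next=#  (t=1,i=15, bit16=1)
  nb .####: next=.  (t=1,i=10, bit15=0)
  nb .###.: next=.  (t=5,i=4, bit14=0)
  nb .##.#: next=.  (t=0,i=0, bit13=0)
  nb .##..: next=#  (t=0,i=3, bit12=1)
  nb .#.##: next=.  (t=0,i=16, bit11=0)
  nb .#.#.: next=.  (t=0,i=14, bit10=0)
  nb .#..#: next=.  (t=0,i=7, bit9=0)
  nb .#...: next=#  (t=0,i=10, bit8=1)
  nb ..###: next=.  (t=1,i=9, bit7=0)
  nb ..##.: next=#  (t=1,i=3, bit6=1)
  nb ..#.#: next=#  (t=0,i=13, bit5=1)
  nb ..#..: next=#  (t=0,i=6, bit4=1)
  nb ...##: next=#  (t=1,i=2, bit3=1)
  nb ...#.: next=#  (t=0,i=12, bit2=1)
  nb ....#: next=.  (t=1,i=1, bit1=0)
  nb .....: next=#  (t=1,i=0, bit0=1)
  bits 01110010000100110001000101111101 = 1913852285

1913852285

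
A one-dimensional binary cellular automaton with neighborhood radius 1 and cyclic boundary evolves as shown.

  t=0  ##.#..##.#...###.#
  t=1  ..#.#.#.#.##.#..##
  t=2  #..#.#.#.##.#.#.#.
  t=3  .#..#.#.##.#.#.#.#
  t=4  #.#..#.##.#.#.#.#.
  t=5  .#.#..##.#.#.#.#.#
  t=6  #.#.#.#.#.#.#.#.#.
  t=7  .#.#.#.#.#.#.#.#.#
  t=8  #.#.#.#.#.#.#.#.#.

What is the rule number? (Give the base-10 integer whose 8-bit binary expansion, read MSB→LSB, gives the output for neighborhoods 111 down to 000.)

  ###|.  b7=0 t=0,i=0
  ##.|.  b6=0 t=0,i=1
  #.#|#  b5=1 t=0,i=2
  #..|#  b4=1 t=0,i=4
  .##|#  b3=1 t=0,i=6
  .#.|.  b2=0 t=0,i=3
  ..#|.  b1=0 t=0,i=5
  ...|#  b0=1 t=0,i=11
  bits 00111001 = 57

57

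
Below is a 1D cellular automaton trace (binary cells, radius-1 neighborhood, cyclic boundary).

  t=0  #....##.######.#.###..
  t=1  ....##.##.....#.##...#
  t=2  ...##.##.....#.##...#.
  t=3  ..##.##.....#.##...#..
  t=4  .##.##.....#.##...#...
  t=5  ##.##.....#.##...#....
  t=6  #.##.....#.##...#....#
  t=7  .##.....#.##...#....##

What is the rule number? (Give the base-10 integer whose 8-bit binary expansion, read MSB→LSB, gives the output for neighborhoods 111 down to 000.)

42

  ###|.  b7=0 t=0,i=9
  ##.|.  b6=0 t=0,i=6
  #.#|#  b5=1 t=0,i=7
  #..|.  b4=0 t=0,i=1
  .##|#  b3=1 t=0,i=5
  .#.|.  b2=0 t=0,i=0
  ..#|#  b1=1 t=0,i=4
  ...|.  b0=0 t=0,i=2
  bits 00101010 = 42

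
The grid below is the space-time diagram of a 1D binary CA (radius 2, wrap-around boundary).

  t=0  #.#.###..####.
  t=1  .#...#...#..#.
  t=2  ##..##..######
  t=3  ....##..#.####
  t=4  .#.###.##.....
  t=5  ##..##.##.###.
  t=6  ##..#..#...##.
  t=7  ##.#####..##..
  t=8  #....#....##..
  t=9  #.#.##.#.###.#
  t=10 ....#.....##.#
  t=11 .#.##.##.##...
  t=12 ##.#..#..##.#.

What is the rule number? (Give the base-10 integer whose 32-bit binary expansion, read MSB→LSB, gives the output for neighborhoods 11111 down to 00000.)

2688898813

  [31] ##### => #  t=2,i=10
  [30] ####. => .  t=0,i=11
  [29] ###.# => #  t=0,i=12
  [28] ###.. => .  t=0,i=6
  [27] ##.## => .  t=4,i=6
  [26] ##.#. => .  t=0,i=13
  [25] ##..# => .  t=0,i=7
  [24] ##... => .  t=3,i=0
  [23] #.### => .  t=0,i=4
  [22] #.##. => #  t=4,i=7
  [21] #.#.# => .  t=0,i=0
  [20] #.#.. => .  t=10,i=13
  [19] #..## => .  t=0,i=8
  [18] #..#. => #  t=1,i=0
  [17] #...# => .  t=1,i=3
  [16] #.... => #  t=3,i=1
  [15] .#### => .  t=0,i=10
  [14] .###. => #  t=0,i=5
  [13] .##.# => .  t=5,i=5
  [12] .##.. => #  t=2,i=5
  [11] .#.## => .  t=0,i=3
  [10] .#.#. => #  t=0,i=1
  [9] .#..# => #  t=1,i=10
  [8] .#... => .  t=1,i=2
  [7] ..### => #  t=0,i=9
  [6] ..##. => #  t=2,i=4
  [5] ..#.# => #  t=3,i=8
  [4] ..#.. => #  t=1,i=1
  [3] ...## => #  t=3,i=3
  [2] ...#. => #  t=1,i=4
  [1] ....# => .  t=3,i=2
  [0] ..... => #  t=4,i=11
  bits 10100000010001010101011011111101 = 2688898813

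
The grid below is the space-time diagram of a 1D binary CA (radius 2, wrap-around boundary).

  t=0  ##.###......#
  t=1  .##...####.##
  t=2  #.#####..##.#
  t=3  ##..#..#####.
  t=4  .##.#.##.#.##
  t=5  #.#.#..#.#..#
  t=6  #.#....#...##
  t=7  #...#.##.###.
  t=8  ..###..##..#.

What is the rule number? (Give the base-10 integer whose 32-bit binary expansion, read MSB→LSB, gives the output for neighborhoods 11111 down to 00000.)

  #####|#  b31=1 t=2,i=4
  ####.|.  b30=0 t=1,i=8
  ###.#|#  b29=1 t=0,i=1
  ###..|.  b28=0 t=0,i=5
  ##.##|#  b27=1 t=0,i=2
  ##.#.|.  b26=0 t=4,i=3
  ##..#|#  b25=1 t=2,i=7
  ##...|#  b24=1 t=0,i=6
  #.###|.  b23=0 t=0,i=3
  #.##.|.  b22=0 t=1,i=1
  #.#.#|#  b21=1 t=4,i=4
  #.#..|.  b20=0 t=5,i=4
  #..##|#  b19=1 t=2,i=8
  #..#.|.  b18=0 t=3,i=3
  #...#|#  b17=1 t=1,i=4
  #....|#  b16=1 t=0,i=7
  .####|.  b15=0 t=1,i=7
  .###.|.  b14=0 t=0,i=0
  .##.#|#  b13=1 t=1,i=12
  .##..|#  b12=1 t=1,i=2
  .#.##|.  b11=0 t=4,i=5
  .#.#.|.  b10=0 t=5,i=3
  .#..#|.  b9=0 t=3,i=5
  .#...|.  b8=0 t=6,i=3
  ..###|#  b7=1 t=0,i=12
  ..##.|#  b6=1 t=2,i=9
  ..#.#|#  b5=1 t=5,i=7
  ..#..|#  b4=1 t=3,i=4
  ...##|#  b3=1 t=0,i=11
  ...#.|#  b2=1 t=6,i=6
  ....#|.  b1=0 t=0,i=10
  .....|#  b0=1 t=0,i=8
  bits 10101011001010110011000011111101 = 2871734525

2871734525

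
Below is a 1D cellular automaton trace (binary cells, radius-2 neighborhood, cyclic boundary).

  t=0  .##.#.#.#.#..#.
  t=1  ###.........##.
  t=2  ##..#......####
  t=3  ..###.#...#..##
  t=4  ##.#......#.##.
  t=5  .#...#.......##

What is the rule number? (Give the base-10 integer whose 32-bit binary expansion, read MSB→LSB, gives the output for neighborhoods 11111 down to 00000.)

  nb #####: next=#  (t=2,i=13, bit31=1)
  nb ####.: next=.  (t=2,i=0, bit30=0)
  nb ###.#: next=.  (t=3,i=4, bit29=0)
  nb ###..: next=.  (t=1,i=2, bit28=0)
  nb ##.##: next=#  (t=1,i=14, bit27=1)
  nb ##.#.: next=.  (t=0,i=3, bit26=0)
  nb ##..#: next=#  (t=2,i=2, bit25=1)
  nb ##...: next=.  (t=1,i=3, bit24=0)
  nb #.###: next=#  (t=1,i=0, bit23=1)
  nb #.##.: next=.  (t=4,i=0, bit22=0)
  nb #.#.#: next=.  (t=0,i=4, bit21=0)
  nb #.#..: next=.  (t=0,i=10, bit20=0)
  nb #..##: next=#  (t=0,i=0, bit19=1)
  nb #..#.: next=#  (t=0,i=12, bit18=1)
  nb #...#: next=.  (t=3,i=8, bit17=0)
  nb #....: next=#  (t=1,i=4, bit16=1)
  nb .####: next=.  (t=2,i=12, bit15=0)
  nb .###.: next=#  (t=1,i=1, bit14=1)
  nb .##.#: next=#  (t=0,i=2, bit13=1)
  nb .##..: next=.  (t=3,i=14, bit12=0)
  nb .#.##: next=.  (t=4,i=11, bit11=0)
  nb .#.#.: next=.  (t=0,i=5, bit10=0)
  nb .#..#: next=.  (t=0,i=11, bit9=0)
  nb .#...: next=.  (t=2,i=5, bit8=0)
  nb ..###: next=.  (t=2,i=11, bit7=0)
  nb ..##.: next=#  (t=0,i=1, bit6=1)
  nb ..#.#: next=.  (t=4,i=10, bit5=0)
  nb ..#..: next=#  (t=0,i=13, bit4=1)
  nb ...##: next=#  (t=1,i=11, bit3=1)
  nb ...#.: next=.  (t=3,i=9, bit2=0)
  nb ....#: next=.  (t=1,i=10, bit1=0)
  nb .....: next=.  (t=1,i=5, bit0=0)
  bits 10001010100011010110000001011000 = 2324521048

2324521048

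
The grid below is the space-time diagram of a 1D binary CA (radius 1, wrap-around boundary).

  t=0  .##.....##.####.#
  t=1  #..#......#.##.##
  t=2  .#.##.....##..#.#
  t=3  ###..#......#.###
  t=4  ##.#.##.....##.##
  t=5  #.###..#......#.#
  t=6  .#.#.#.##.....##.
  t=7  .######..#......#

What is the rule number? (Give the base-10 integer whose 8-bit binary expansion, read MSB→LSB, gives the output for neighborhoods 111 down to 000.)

  ### -> #   bit 7 = 1  t=0,i=12
  ##. -> .   bit 6 = 0  t=0,i=2
  #.# -> #   bit 5 = 1  t=0,i=0
  #.. -> #   bit 4 = 1  t=0,i=3
  .## -> .   bit 3 = 0  t=0,i=1
  .#. -> #   bit 2 = 1  t=0,i=16
  ..# -> .   bit 1 = 0  t=0,i=7
  ... -> .   bit 0 = 0  t=0,i=4
  bits 10110100 = 180

180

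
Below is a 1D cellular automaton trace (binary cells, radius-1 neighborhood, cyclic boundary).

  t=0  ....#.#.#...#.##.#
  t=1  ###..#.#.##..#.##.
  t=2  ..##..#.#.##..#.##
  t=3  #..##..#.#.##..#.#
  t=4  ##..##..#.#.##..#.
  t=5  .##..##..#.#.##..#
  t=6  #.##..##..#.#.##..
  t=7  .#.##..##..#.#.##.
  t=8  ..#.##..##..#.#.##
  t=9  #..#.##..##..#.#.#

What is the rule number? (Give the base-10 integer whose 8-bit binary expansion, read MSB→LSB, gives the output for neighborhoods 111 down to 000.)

113

  ### -> .   bit 7 = 0  t=1,i=1
  ##. -> #   bit 6 = 1  t=0,i=15
  #.# -> #   bit 5 = 1  t=0,i=5
  #.. -> #   bit 4 = 1  t=0,i=0
  .## -> .   bit 3 = 0  t=0,i=14
  .#. -> .   bit 2 = 0  t=0,i=4
  ..# -> .   bit 1 = 0  t=0,i=3
  ... -> #   bit 0 = 1  t=0,i=1
  bits 01110001 = 113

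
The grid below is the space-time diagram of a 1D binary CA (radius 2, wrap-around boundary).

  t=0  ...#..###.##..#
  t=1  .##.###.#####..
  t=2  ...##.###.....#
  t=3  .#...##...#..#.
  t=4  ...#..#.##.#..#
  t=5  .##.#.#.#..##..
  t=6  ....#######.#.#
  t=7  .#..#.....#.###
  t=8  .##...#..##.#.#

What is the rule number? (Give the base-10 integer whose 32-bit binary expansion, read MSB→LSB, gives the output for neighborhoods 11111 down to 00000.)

  [31] ##### => .  t=1,i=10
  [30] ####. => .  t=1,i=11
  [29] ###.# => #  t=0,i=8
  [28] ###.. => .  t=1,i=12
  [27] ##.## => #  t=0,i=9
  [26] ##.#. => .  t=4,i=10
  [25] ##..# => #  t=0,i=12
  [24] ##... => .  t=1,i=13
  [23] #.### => #  t=1,i=4
  [22] #.##. => #  t=0,i=10
  [21] #.#.# => #  t=5,i=4
  [20] #.#.. => #  t=4,i=11
  [19] #..## => #  t=0,i=5
  [18] #..#. => .  t=0,i=13
  [17] #...# => #  t=0,i=1
  [16] #.... => #  t=2,i=10
  [15] .#### => .  t=1,i=9
  [14] .###. => .  t=0,i=7
  [13] .##.# => .  t=1,i=2
  [12] .##.. => #  t=0,i=11
  [11] .#.## => .  t=4,i=7
  [10] .#.#. => #  t=5,i=5
  [9] .#..# => #  t=0,i=4
  [8] .#... => .  t=0,i=0
  [7] ..### => #  t=0,i=6
  [6] ..##. => .  t=1,i=1
  [5] ..#.# => #  t=4,i=6
  [4] ..#.. => .  t=0,i=3
  [3] ...## => .  t=1,i=0
  [2] ...#. => #  t=0,i=2
  [1] ....# => .  t=2,i=12
  [0] ..... => .  t=2,i=11
  bits 00101010111110110001011010100100 = 721098404

721098404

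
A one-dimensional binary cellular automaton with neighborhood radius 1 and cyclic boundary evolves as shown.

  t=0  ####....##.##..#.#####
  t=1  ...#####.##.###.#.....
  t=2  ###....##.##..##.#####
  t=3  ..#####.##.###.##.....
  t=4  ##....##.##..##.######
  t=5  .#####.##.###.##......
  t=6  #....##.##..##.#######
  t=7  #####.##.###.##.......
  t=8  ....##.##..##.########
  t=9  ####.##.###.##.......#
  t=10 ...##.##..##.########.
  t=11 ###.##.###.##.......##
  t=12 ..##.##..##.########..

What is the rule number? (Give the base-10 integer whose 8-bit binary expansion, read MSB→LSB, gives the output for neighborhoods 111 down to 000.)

115

  [7] ### => .  t=0,i=0
  [6] ##. => #  t=0,i=3
  [5] #.# => #  t=0,i=10
  [4] #.. => #  t=0,i=4
  [3] .## => .  t=0,i=8
  [2] .#. => .  t=0,i=15
  [1] ..# => #  t=0,i=7
  [0] ... => #  t=0,i=5
  bits 01110011 = 115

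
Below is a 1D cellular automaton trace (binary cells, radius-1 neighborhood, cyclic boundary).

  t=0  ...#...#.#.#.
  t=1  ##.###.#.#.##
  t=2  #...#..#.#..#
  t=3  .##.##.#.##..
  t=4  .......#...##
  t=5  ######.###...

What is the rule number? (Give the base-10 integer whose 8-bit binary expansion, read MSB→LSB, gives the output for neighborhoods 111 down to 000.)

  ###|#  b7=1 t=1,i=0
  ##.|.  b6=0 t=1,i=1
  #.#|.  b5=0 t=0,i=8
  #..|#  b4=1 t=0,i=4
  .##|.  b3=0 t=1,i=3
  .#.|#  b2=1 t=0,i=3
  ..#|.  b1=0 t=0,i=2
  ...|#  b0=1 t=0,i=0
  bits 10010101 = 149

149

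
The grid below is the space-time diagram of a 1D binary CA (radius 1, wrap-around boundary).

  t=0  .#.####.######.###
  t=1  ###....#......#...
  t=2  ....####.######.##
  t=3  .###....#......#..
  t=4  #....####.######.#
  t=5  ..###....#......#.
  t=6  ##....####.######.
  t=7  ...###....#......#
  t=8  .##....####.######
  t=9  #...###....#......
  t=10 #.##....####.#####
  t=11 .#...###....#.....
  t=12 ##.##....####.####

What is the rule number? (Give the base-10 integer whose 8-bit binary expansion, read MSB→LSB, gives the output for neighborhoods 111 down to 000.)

39

  [7] ### => .  t=0,i=4
  [6] ##. => .  t=0,i=6
  [5] #.# => #  t=0,i=0
  [4] #.. => .  t=1,i=3
  [3] .## => .  t=0,i=3
  [2] .#. => #  t=0,i=1
  [1] ..# => #  t=1,i=6
  [0] ... => #  t=1,i=4
  bits 00100111 = 39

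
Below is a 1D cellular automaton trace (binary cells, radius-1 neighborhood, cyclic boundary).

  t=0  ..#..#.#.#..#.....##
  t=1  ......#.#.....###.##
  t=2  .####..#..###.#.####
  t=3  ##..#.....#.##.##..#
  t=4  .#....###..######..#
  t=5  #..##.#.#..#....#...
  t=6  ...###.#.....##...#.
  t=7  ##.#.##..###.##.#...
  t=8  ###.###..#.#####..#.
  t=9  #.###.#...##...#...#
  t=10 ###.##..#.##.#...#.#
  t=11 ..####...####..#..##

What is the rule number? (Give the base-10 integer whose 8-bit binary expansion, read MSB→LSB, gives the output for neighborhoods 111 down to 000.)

  ###|.  b7=0 t=1,i=15
  ##.|#  b6=1 t=0,i=19
  #.#|#  b5=1 t=0,i=6
  #..|.  b4=0 t=0,i=0
  .##|#  b3=1 t=0,i=18
  .#.|.  b2=0 t=0,i=2
  ..#|.  b1=0 t=0,i=1
  ...|#  b0=1 t=0,i=14
  bits 01101001 = 105

105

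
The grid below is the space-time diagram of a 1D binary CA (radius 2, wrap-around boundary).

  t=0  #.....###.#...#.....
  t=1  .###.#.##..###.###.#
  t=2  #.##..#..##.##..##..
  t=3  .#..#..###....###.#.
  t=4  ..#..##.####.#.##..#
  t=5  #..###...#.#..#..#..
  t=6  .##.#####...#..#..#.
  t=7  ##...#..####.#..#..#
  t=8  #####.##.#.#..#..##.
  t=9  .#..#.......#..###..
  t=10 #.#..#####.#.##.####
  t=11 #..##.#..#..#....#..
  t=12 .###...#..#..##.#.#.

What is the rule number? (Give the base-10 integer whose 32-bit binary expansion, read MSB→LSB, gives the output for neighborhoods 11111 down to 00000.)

856410957

  nb #####: next=.  (t=6,i=6, bit31=0)
  nb ####.: next=.  (t=4,i=10, bit30=0)
  nb ###.#: next=#  (t=0,i=8, bit29=1)
  nb ###..: next=#  (t=3,i=9, bit28=1)
  nb ##.##: next=.  (t=1,i=14, bit27=0)
  nb ##.#.: next=.  (t=0,i=9, bit26=0)
  nb ##..#: next=#  (t=1,i=9, bit25=1)
  nb ##...: next=#  (t=3,i=10, bit24=1)
  nb #.###: next=.  (t=1,i=1, bit23=0)
  nb #.##.: next=.  (t=1,i=7, bit22=0)
  nb #.#.#: next=.  (t=1,i=5, bit21=0)
  nb #.#..: next=.  (t=0,i=10, bit20=0)
  nb #..##: next=#  (t=1,i=10, bit19=1)
  nb #..#.: next=.  (t=2,i=5, bit18=0)
  nb #...#: next=#  (t=0,i=12, bit17=1)
  nb #....: next=#  (t=0,i=2, bit16=1)
  nb .####: next=#  (t=4,i=9, bit15=1)
  nb .###.: next=#  (t=0,i=7, bit14=1)
  nb .##.#: next=.  (t=2,i=10, bit13=0)
  nb .##..: next=.  (t=1,i=8, bit12=0)
  nb .#.##: next=#  (t=1,i=0, bit11=1)
  nb .#.#.: next=.  (t=5,i=10, bit10=0)
  nb .#..#: next=#  (t=2,i=7, bit9=1)
  nb .#...: next=#  (t=0,i=1, bit8=1)
  nb ..###: next=.  (t=0,i=6, bit7=0)
  nb ..##.: next=#  (t=2,i=9, bit6=1)
  nb ..#.#: next=.  (t=2,i=0, bit5=0)
  nb ..#..: next=.  (t=0,i=0, bit4=0)
  nb ...##: next=#  (t=0,i=5, bit3=1)
  nb ...#.: next=#  (t=0,i=13, bit2=1)
  nb ....#: next=.  (t=0,i=4, bit1=0)
  nb .....: next=#  (t=0,i=3, bit0=1)
  bits 00110011000010111100101101001101 = 856410957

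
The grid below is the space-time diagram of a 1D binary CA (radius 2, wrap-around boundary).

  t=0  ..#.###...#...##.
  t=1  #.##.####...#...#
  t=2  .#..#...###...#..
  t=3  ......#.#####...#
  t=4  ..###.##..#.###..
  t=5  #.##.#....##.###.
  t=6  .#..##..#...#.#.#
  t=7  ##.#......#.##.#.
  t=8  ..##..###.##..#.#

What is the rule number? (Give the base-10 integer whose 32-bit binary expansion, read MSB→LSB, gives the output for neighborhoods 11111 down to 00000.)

  ##### -> #   bit 31 = 1  t=3,i=10
  ####. -> .   bit 30 = 0  t=1,i=7
  ###.# -> .   bit 29 = 0  t=4,i=4
  ###.. -> #   bit 28 = 1  t=0,i=6
  ##.## -> #   bit 27 = 1  t=1,i=1
  ##.#. -> #   bit 26 = 1  t=5,i=4
  ##..# -> .   bit 25 = 0  t=4,i=8
  ##... -> #   bit 24 = 1  t=0,i=7
  #.### -> .   bit 23 = 0  t=0,i=4
  #.##. -> .   bit 22 = 0  t=1,i=2
  #.#.# -> .   bit 21 = 0  t=5,i=0
  #.#.. -> #   bit 20 = 1  t=5,i=5
  #..## -> #   bit 19 = 1  t=6,i=3
  #..#. -> .   bit 18 = 0  t=2,i=3
  #...# -> #   bit 17 = 1  t=0,i=0
  #.... -> .   bit 16 = 0  t=3,i=1
  .#### -> .   bit 15 = 0  t=1,i=6
  .###. -> #   bit 14 = 1  t=0,i=5
  .##.# -> .   bit 13 = 0  t=1,i=0
  .##.. -> .   bit 12 = 0  t=0,i=15
  .#.## -> #   bit 11 = 1  t=0,i=3
  .#.#. -> #   bit 10 = 1  t=6,i=0
  .#..# -> .   bit 9 = 0  t=2,i=2
  .#... -> .   bit 8 = 0  t=0,i=11
  ..### -> #   bit 7 = 1  t=2,i=8
  ..##. -> .   bit 6 = 0  t=0,i=14
  ..#.# -> #   bit 5 = 1  t=0,i=2
  ..#.. -> .   bit 4 = 0  t=0,i=10
  ...## -> .   bit 3 = 0  t=0,i=13
  ...#. -> .   bit 2 = 0  t=0,i=1
  ....# -> #   bit 1 = 1  t=3,i=4
  ..... -> #   bit 0 = 1  t=3,i=2
  bits 10011101000110100100110010100011 = 2635746467

2635746467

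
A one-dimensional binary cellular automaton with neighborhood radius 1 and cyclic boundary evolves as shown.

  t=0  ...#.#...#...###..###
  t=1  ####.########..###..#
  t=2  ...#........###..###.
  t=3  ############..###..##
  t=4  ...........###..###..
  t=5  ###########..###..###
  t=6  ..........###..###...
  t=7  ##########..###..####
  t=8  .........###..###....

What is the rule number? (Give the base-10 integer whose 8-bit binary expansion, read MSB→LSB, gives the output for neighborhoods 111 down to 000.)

87

  nb ###: next=.  (t=0,i=14, bit7=0)
  nb ##.: next=#  (t=0,i=15, bit6=1)
  nb #.#: next=.  (t=0,i=4, bit5=0)
  nb #..: next=#  (t=0,i=0, bit4=1)
  nb .##: next=.  (t=0,i=13, bit3=0)
  nb .#.: next=#  (t=0,i=3, bit2=1)
  nb ..#: next=#  (t=0,i=2, bit1=1)
  nb ...: next=#  (t=0,i=1, bit0=1)
  bits 01010111 = 87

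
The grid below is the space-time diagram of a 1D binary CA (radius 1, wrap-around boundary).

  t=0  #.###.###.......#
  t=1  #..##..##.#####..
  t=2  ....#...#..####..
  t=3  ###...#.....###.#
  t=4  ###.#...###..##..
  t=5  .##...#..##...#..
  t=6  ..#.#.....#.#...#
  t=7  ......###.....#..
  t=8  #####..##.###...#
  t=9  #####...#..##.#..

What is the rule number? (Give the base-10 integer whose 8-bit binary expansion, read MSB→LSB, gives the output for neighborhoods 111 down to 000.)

  ###|#  b7=1 t=0,i=3
  ##.|#  b6=1 t=0,i=0
  #.#|.  b5=0 t=0,i=1
  #..|.  b4=0 t=0,i=9
  .##|.  b3=0 t=0,i=2
  .#.|.  b2=0 t=1,i=0
  ..#|.  b1=0 t=0,i=15
  ...|#  b0=1 t=0,i=10
  bits 11000001 = 193

193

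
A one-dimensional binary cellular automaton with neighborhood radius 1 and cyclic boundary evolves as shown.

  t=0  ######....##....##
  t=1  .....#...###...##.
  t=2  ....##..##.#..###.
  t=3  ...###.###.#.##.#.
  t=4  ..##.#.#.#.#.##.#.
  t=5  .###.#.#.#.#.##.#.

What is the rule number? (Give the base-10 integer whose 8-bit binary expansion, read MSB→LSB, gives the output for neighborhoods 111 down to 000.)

78

  [7] ### => .  t=0,i=0
  [6] ##. => #  t=0,i=5
  [5] #.# => .  t=2,i=10
  [4] #.. => .  t=0,i=6
  [3] .## => #  t=0,i=10
  [2] .#. => #  t=1,i=5
  [1] ..# => #  t=0,i=9
  [0] ... => .  t=0,i=7
  bits 01001110 = 78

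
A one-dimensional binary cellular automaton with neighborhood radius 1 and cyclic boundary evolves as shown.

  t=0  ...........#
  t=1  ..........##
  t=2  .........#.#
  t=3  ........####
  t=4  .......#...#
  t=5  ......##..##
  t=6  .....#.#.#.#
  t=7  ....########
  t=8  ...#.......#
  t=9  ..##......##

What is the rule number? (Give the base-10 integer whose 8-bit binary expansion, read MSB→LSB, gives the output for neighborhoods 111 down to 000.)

102

  ###|.  b7=0 t=3,i=9
  ##.|#  b6=1 t=1,i=11
  #.#|#  b5=1 t=2,i=10
  #..|.  b4=0 t=0,i=0
  .##|.  b3=0 t=1,i=10
  .#.|#  b2=1 t=0,i=11
  ..#|#  b1=1 t=0,i=10
  ...|.  b0=0 t=0,i=1
  bits 01100110 = 102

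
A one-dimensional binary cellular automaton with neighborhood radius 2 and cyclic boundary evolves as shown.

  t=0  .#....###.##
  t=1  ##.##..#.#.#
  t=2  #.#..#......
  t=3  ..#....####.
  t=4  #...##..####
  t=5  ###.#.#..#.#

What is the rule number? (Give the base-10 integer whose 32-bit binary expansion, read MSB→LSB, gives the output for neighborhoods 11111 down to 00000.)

  nb #####: next=.  (t=4,i=10, bit31=0)
  nb ####.: next=#  (t=3,i=9, bit30=1)
  nb ###.#: next=.  (t=0,i=8, bit29=0)
  nb ###..: next=#  (t=3,i=10, bit28=1)
  nb ##.##: next=#  (t=0,i=9, bit27=1)
  nb ##.#.: next=#  (t=0,i=0, bit26=1)
  nb ##..#: next=#  (t=1,i=5, bit25=1)
  nb ##...: next=#  (t=3,i=11, bit24=1)
  nb #.###: next=.  (t=1,i=11, bit23=0)
  nb #.##.: next=.  (t=0,i=10, bit22=0)
  nb #.#.#: next=.  (t=1,i=9, bit21=0)
  nb #.#..: next=#  (t=0,i=1, bit20=1)
  nb #..##: next=.  (t=4,i=7, bit19=0)
  nb #..#.: next=.  (t=1,i=6, bit18=0)
  nb #...#: next=#  (t=3,i=0, bit17=1)
  nb #....: next=#  (t=0,i=3, bit16=1)
  nb .####: next=#  (t=3,i=8, bit15=1)
  nb .###.: next=#  (t=0,i=7, bit14=1)
  nb .##.#: next=#  (t=0,i=11, bit13=1)
  nb .##..: next=.  (t=1,i=4, bit12=0)
  nb .#.##: next=.  (t=1,i=10, bit11=0)
  nb .#.#.: next=.  (t=1,i=8, bit10=0)
  nb .#..#: next=.  (t=2,i=3, bit9=0)
  nb .#...: next=.  (t=0,i=2, bit8=0)
  nb ..###: next=.  (t=0,i=6, bit7=0)
  nb ..##.: next=#  (t=4,i=4, bit6=1)
  nb ..#.#: next=.  (t=1,i=7, bit5=0)
  nb ..#..: next=.  (t=2,i=5, bit4=0)
  nb ...##: next=.  (t=0,i=5, bit3=0)
  nb ...#.: next=.  (t=2,i=11, bit2=0)
  nb ....#: next=#  (t=0,i=4, bit1=1)
  nb .....: next=#  (t=2,i=8, bit0=1)
  bits 01011111000100111110000001000011 = 1595138115

1595138115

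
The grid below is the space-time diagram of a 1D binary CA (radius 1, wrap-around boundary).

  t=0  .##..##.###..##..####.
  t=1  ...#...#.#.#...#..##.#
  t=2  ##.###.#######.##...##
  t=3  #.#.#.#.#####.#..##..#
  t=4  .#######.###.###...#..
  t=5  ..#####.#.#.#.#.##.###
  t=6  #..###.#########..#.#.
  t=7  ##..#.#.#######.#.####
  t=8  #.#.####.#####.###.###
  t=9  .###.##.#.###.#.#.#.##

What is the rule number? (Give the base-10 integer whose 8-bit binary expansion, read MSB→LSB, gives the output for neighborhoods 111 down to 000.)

181

  [7] ### => #  t=0,i=9
  [6] ##. => .  t=0,i=2
  [5] #.# => #  t=0,i=7
  [4] #.. => #  t=0,i=3
  [3] .## => .  t=0,i=1
  [2] .#. => #  t=1,i=3
  [1] ..# => .  t=0,i=0
  [0] ... => #  t=1,i=1
  bits 10110101 = 181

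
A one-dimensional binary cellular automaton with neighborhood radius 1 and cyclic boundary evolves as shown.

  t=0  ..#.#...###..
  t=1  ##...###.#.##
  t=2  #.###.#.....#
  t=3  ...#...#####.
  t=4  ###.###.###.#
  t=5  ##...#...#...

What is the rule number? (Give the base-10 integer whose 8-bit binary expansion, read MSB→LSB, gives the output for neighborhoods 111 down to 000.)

147

  ###|#  b7=1 t=0,i=9
  ##.|.  b6=0 t=0,i=10
  #.#|.  b5=0 t=0,i=3
  #..|#  b4=1 t=0,i=5
  .##|.  b3=0 t=0,i=8
  .#.|.  b2=0 t=0,i=2
  ..#|#  b1=1 t=0,i=1
  ...|#  b0=1 t=0,i=0
  bits 10010011 = 147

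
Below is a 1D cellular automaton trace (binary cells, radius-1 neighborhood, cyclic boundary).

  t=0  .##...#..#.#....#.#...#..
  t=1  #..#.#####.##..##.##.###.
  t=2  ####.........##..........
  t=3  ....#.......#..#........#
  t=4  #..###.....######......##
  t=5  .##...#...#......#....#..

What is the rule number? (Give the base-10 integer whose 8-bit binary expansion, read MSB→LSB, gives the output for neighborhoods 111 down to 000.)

22

  [7] ### => .  t=1,i=6
  [6] ##. => .  t=0,i=2
  [5] #.# => .  t=0,i=10
  [4] #.. => #  t=0,i=3
  [3] .## => .  t=0,i=1
  [2] .#. => #  t=0,i=6
  [1] ..# => #  t=0,i=0
  [0] ... => .  t=0,i=4
  bits 00010110 = 22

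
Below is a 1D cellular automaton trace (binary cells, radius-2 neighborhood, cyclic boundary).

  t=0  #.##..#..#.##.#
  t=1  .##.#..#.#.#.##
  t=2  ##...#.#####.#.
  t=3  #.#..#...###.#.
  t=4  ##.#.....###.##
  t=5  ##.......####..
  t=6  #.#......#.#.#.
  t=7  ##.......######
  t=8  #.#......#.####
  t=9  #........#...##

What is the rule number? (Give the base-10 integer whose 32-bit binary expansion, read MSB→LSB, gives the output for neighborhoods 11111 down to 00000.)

3948955360

  [31] ##### => #  t=2,i=9
  [30] ####. => #  t=2,i=10
  [29] ###.# => #  t=2,i=11
  [28] ###.. => .  t=5,i=12
  [27] ##.## => #  t=0,i=1
  [26] ##.#. => .  t=1,i=3
  [25] ##..# => #  t=0,i=4
  [24] ##... => #  t=2,i=2
  [23] #.### => .  t=2,i=7
  [22] #.##. => #  t=0,i=2
  [21] #.#.# => #  t=1,i=9
  [20] #.#.. => .  t=1,i=4
  [19] #..## => .  t=5,i=14
  [18] #..#. => .  t=0,i=5
  [17] #...# => .  t=2,i=3
  [16] #.... => .  t=4,i=5
  [15] .#### => .  t=2,i=8
  [14] .###. => #  t=3,i=10
  [13] .##.# => .  t=0,i=0
  [12] .##.. => .  t=0,i=3
  [11] .#.## => .  t=0,i=10
  [10] .#.#. => #  t=1,i=8
  [9] .#..# => #  t=0,i=7
  [8] .#... => .  t=3,i=6
  [7] ..### => #  t=3,i=9
  [6] ..##. => #  t=5,i=0
  [5] ..#.# => #  t=0,i=9
  [4] ..#.. => .  t=0,i=6
  [3] ...## => .  t=3,i=8
  [2] ...#. => .  t=2,i=4
  [1] ....# => .  t=4,i=7
  [0] ..... => .  t=4,i=6
  bits 11101011011000000100011011100000 = 3948955360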